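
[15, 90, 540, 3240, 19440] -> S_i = 15*6^i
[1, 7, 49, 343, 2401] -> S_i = 1*7^i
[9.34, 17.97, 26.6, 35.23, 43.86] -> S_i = 9.34 + 8.63*i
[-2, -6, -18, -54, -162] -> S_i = -2*3^i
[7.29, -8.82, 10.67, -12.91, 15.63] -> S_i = 7.29*(-1.21)^i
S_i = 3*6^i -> [3, 18, 108, 648, 3888]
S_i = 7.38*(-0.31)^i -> [7.38, -2.29, 0.71, -0.22, 0.07]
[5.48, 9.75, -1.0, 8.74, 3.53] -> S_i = Random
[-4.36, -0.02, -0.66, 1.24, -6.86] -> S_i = Random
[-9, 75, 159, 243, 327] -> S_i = -9 + 84*i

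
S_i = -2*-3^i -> [-2, 6, -18, 54, -162]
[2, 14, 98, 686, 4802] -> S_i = 2*7^i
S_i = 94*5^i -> [94, 470, 2350, 11750, 58750]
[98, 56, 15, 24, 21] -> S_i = Random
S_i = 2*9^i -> [2, 18, 162, 1458, 13122]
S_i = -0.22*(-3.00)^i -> [-0.22, 0.66, -1.98, 5.94, -17.82]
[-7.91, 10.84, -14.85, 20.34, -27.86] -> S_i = -7.91*(-1.37)^i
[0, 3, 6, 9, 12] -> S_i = 0 + 3*i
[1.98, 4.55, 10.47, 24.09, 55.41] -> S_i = 1.98*2.30^i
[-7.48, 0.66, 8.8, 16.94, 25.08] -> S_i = -7.48 + 8.14*i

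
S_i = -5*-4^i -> [-5, 20, -80, 320, -1280]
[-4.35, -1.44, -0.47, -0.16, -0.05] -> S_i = -4.35*0.33^i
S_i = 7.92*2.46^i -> [7.92, 19.48, 47.93, 117.9, 290.05]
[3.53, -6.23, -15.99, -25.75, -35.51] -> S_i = 3.53 + -9.76*i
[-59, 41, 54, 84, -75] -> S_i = Random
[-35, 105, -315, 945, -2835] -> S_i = -35*-3^i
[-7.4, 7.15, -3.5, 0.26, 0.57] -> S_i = Random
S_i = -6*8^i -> [-6, -48, -384, -3072, -24576]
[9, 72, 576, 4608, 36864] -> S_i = 9*8^i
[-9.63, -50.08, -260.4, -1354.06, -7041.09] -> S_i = -9.63*5.20^i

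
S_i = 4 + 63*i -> [4, 67, 130, 193, 256]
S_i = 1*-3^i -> [1, -3, 9, -27, 81]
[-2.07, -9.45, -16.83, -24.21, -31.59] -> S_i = -2.07 + -7.38*i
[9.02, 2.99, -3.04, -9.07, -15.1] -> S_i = 9.02 + -6.03*i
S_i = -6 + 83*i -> [-6, 77, 160, 243, 326]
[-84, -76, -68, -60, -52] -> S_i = -84 + 8*i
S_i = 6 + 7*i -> [6, 13, 20, 27, 34]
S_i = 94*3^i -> [94, 282, 846, 2538, 7614]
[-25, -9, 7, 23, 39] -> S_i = -25 + 16*i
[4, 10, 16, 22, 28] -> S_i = 4 + 6*i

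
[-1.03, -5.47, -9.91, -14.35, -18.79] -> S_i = -1.03 + -4.44*i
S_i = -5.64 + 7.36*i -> [-5.64, 1.72, 9.08, 16.44, 23.8]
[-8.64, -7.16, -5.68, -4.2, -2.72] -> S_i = -8.64 + 1.48*i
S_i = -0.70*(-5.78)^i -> [-0.7, 4.05, -23.39, 135.17, -781.28]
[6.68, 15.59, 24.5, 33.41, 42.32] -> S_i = 6.68 + 8.91*i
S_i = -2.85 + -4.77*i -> [-2.85, -7.62, -12.39, -17.16, -21.93]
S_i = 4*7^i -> [4, 28, 196, 1372, 9604]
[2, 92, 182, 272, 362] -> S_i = 2 + 90*i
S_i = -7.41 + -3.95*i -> [-7.41, -11.36, -15.31, -19.26, -23.21]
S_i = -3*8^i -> [-3, -24, -192, -1536, -12288]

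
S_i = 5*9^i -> [5, 45, 405, 3645, 32805]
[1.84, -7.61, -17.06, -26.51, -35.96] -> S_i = 1.84 + -9.45*i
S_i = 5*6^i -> [5, 30, 180, 1080, 6480]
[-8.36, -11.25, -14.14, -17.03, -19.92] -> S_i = -8.36 + -2.89*i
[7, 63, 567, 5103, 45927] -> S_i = 7*9^i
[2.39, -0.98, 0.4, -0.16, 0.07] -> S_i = 2.39*(-0.41)^i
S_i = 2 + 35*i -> [2, 37, 72, 107, 142]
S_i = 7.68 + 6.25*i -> [7.68, 13.93, 20.18, 26.43, 32.68]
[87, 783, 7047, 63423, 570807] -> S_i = 87*9^i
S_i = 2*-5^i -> [2, -10, 50, -250, 1250]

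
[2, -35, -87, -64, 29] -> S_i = Random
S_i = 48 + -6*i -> [48, 42, 36, 30, 24]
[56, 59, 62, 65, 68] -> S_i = 56 + 3*i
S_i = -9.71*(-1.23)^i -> [-9.71, 11.94, -14.69, 18.07, -22.22]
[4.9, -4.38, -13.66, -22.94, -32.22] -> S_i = 4.90 + -9.28*i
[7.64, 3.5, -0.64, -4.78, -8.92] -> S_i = 7.64 + -4.14*i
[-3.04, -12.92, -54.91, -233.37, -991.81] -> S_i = -3.04*4.25^i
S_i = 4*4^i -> [4, 16, 64, 256, 1024]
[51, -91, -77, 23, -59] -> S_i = Random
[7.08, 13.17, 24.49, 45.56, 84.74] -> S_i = 7.08*1.86^i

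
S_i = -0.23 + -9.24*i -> [-0.23, -9.47, -18.71, -27.95, -37.19]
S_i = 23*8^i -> [23, 184, 1472, 11776, 94208]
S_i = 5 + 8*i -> [5, 13, 21, 29, 37]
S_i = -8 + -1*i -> [-8, -9, -10, -11, -12]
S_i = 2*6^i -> [2, 12, 72, 432, 2592]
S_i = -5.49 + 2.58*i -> [-5.49, -2.91, -0.33, 2.25, 4.83]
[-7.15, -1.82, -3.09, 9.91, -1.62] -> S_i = Random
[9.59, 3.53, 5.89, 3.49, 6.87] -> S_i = Random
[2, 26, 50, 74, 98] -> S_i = 2 + 24*i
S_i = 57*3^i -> [57, 171, 513, 1539, 4617]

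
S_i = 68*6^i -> [68, 408, 2448, 14688, 88128]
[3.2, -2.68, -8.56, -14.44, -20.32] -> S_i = 3.20 + -5.88*i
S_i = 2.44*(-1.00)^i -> [2.44, -2.44, 2.44, -2.44, 2.44]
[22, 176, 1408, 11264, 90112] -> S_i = 22*8^i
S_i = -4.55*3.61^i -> [-4.55, -16.43, -59.3, -214.06, -772.75]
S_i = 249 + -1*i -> [249, 248, 247, 246, 245]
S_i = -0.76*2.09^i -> [-0.76, -1.59, -3.32, -6.94, -14.5]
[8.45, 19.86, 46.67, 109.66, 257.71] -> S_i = 8.45*2.35^i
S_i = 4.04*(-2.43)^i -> [4.04, -9.82, 23.86, -57.97, 140.87]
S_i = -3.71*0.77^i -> [-3.71, -2.86, -2.2, -1.69, -1.3]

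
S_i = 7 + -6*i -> [7, 1, -5, -11, -17]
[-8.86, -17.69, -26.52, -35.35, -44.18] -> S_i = -8.86 + -8.83*i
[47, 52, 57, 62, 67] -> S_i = 47 + 5*i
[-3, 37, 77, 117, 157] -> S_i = -3 + 40*i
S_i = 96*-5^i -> [96, -480, 2400, -12000, 60000]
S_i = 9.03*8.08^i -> [9.03, 72.96, 589.54, 4763.45, 38488.7]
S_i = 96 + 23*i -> [96, 119, 142, 165, 188]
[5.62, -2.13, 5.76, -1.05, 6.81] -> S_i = Random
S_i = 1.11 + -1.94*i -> [1.11, -0.83, -2.77, -4.71, -6.65]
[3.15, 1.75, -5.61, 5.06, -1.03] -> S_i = Random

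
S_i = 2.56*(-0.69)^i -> [2.56, -1.77, 1.22, -0.84, 0.58]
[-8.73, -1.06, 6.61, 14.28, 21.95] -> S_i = -8.73 + 7.67*i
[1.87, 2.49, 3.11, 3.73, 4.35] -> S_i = 1.87 + 0.62*i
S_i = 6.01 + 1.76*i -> [6.01, 7.77, 9.53, 11.29, 13.05]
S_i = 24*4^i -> [24, 96, 384, 1536, 6144]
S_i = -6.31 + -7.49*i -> [-6.31, -13.8, -21.29, -28.78, -36.27]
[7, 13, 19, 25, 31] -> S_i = 7 + 6*i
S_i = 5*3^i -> [5, 15, 45, 135, 405]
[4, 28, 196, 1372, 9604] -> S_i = 4*7^i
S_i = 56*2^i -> [56, 112, 224, 448, 896]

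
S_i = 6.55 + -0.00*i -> [6.55, 6.55, 6.55, 6.55, 6.55]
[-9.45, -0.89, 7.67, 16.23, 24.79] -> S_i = -9.45 + 8.56*i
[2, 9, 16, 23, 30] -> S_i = 2 + 7*i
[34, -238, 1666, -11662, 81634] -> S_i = 34*-7^i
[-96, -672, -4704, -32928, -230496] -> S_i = -96*7^i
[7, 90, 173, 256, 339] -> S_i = 7 + 83*i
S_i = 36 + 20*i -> [36, 56, 76, 96, 116]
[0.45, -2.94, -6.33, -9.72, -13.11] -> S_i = 0.45 + -3.39*i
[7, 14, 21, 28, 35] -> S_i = 7 + 7*i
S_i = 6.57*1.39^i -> [6.57, 9.13, 12.69, 17.64, 24.53]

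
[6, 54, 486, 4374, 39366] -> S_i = 6*9^i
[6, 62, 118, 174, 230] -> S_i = 6 + 56*i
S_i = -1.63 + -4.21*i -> [-1.63, -5.84, -10.05, -14.26, -18.47]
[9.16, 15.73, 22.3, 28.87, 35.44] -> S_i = 9.16 + 6.57*i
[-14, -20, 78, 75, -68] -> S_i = Random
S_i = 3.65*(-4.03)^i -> [3.65, -14.71, 59.28, -238.9, 962.75]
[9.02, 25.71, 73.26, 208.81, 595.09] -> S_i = 9.02*2.85^i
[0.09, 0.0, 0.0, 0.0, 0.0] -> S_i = 0.09*0.05^i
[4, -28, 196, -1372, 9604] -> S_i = 4*-7^i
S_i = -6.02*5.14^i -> [-6.02, -30.94, -159.05, -817.5, -4201.93]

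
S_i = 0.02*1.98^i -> [0.02, 0.04, 0.08, 0.16, 0.31]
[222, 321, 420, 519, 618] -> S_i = 222 + 99*i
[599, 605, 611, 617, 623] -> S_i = 599 + 6*i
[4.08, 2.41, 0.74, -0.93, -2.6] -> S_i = 4.08 + -1.67*i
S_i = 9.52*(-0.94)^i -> [9.52, -8.95, 8.41, -7.91, 7.43]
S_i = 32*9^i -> [32, 288, 2592, 23328, 209952]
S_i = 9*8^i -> [9, 72, 576, 4608, 36864]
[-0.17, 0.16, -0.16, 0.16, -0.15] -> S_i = -0.17*(-0.97)^i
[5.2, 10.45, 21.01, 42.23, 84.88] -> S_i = 5.20*2.01^i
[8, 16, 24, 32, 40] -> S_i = 8 + 8*i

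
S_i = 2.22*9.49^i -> [2.22, 21.07, 199.93, 1897.37, 18006.02]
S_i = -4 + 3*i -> [-4, -1, 2, 5, 8]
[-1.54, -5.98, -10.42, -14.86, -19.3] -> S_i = -1.54 + -4.44*i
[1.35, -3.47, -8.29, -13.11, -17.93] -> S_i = 1.35 + -4.82*i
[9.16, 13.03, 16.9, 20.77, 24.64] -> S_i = 9.16 + 3.87*i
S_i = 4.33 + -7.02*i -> [4.33, -2.69, -9.71, -16.73, -23.75]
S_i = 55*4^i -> [55, 220, 880, 3520, 14080]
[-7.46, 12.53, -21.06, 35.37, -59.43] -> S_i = -7.46*(-1.68)^i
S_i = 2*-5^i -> [2, -10, 50, -250, 1250]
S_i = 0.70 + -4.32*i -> [0.7, -3.62, -7.94, -12.26, -16.58]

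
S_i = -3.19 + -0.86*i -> [-3.19, -4.05, -4.91, -5.77, -6.63]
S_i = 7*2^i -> [7, 14, 28, 56, 112]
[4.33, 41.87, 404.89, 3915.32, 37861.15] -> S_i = 4.33*9.67^i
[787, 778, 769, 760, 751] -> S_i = 787 + -9*i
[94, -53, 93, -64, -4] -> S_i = Random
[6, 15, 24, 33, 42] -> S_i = 6 + 9*i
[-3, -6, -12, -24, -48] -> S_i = -3*2^i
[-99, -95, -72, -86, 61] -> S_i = Random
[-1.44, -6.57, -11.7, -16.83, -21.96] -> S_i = -1.44 + -5.13*i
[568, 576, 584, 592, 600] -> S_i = 568 + 8*i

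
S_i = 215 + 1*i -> [215, 216, 217, 218, 219]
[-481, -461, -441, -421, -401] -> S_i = -481 + 20*i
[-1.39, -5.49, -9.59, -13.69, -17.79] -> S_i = -1.39 + -4.10*i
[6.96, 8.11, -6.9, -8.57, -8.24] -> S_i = Random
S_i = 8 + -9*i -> [8, -1, -10, -19, -28]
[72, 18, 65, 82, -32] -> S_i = Random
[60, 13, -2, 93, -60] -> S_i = Random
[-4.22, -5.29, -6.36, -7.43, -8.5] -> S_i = -4.22 + -1.07*i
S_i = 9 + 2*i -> [9, 11, 13, 15, 17]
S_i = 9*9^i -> [9, 81, 729, 6561, 59049]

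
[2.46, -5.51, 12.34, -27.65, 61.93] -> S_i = 2.46*(-2.24)^i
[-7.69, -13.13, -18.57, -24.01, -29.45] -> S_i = -7.69 + -5.44*i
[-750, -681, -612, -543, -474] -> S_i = -750 + 69*i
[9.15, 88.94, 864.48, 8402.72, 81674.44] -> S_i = 9.15*9.72^i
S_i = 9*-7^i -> [9, -63, 441, -3087, 21609]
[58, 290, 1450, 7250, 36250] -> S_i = 58*5^i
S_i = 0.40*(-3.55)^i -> [0.4, -1.42, 5.04, -17.9, 63.53]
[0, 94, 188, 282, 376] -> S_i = 0 + 94*i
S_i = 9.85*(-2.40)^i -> [9.85, -23.64, 56.74, -136.17, 326.8]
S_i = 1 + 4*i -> [1, 5, 9, 13, 17]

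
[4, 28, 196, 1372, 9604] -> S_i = 4*7^i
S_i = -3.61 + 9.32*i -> [-3.61, 5.71, 15.03, 24.35, 33.67]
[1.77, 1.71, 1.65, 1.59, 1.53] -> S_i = 1.77 + -0.06*i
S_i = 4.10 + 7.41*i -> [4.1, 11.51, 18.92, 26.33, 33.74]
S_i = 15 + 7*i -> [15, 22, 29, 36, 43]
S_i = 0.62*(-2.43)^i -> [0.62, -1.51, 3.66, -8.9, 21.62]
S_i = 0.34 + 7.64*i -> [0.34, 7.98, 15.62, 23.26, 30.9]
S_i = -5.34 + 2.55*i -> [-5.34, -2.79, -0.24, 2.31, 4.86]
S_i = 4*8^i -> [4, 32, 256, 2048, 16384]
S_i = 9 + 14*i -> [9, 23, 37, 51, 65]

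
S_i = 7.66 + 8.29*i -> [7.66, 15.95, 24.24, 32.53, 40.82]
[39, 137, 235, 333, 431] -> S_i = 39 + 98*i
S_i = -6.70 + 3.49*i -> [-6.7, -3.21, 0.28, 3.77, 7.26]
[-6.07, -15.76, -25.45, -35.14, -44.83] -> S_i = -6.07 + -9.69*i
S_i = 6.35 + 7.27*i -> [6.35, 13.62, 20.89, 28.16, 35.43]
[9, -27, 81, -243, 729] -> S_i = 9*-3^i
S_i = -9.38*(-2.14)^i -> [-9.38, 20.07, -42.96, 91.93, -196.72]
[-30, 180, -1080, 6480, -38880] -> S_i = -30*-6^i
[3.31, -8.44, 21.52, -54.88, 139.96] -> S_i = 3.31*(-2.55)^i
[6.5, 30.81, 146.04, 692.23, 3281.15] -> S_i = 6.50*4.74^i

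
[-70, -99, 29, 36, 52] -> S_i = Random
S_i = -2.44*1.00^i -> [-2.44, -2.44, -2.44, -2.44, -2.44]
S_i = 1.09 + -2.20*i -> [1.09, -1.11, -3.31, -5.51, -7.71]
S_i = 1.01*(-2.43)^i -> [1.01, -2.45, 5.96, -14.49, 35.22]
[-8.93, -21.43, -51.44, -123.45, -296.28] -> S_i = -8.93*2.40^i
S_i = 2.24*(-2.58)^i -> [2.24, -5.78, 14.91, -38.47, 99.25]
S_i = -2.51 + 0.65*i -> [-2.51, -1.86, -1.21, -0.56, 0.09]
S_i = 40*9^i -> [40, 360, 3240, 29160, 262440]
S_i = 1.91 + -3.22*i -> [1.91, -1.31, -4.53, -7.75, -10.97]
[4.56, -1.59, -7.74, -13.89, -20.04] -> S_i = 4.56 + -6.15*i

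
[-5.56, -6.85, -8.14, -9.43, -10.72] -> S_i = -5.56 + -1.29*i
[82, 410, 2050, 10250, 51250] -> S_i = 82*5^i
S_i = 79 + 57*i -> [79, 136, 193, 250, 307]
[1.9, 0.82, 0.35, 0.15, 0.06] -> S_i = 1.90*0.43^i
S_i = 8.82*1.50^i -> [8.82, 13.23, 19.84, 29.77, 44.65]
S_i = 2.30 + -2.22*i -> [2.3, 0.08, -2.14, -4.36, -6.58]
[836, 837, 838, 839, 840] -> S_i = 836 + 1*i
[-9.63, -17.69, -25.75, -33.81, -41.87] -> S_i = -9.63 + -8.06*i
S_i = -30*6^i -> [-30, -180, -1080, -6480, -38880]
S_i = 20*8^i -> [20, 160, 1280, 10240, 81920]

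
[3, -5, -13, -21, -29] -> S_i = 3 + -8*i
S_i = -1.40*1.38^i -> [-1.4, -1.93, -2.67, -3.68, -5.08]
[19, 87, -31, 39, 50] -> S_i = Random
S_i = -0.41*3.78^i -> [-0.41, -1.55, -5.86, -22.14, -83.7]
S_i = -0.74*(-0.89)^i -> [-0.74, 0.66, -0.59, 0.52, -0.46]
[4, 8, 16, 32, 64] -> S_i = 4*2^i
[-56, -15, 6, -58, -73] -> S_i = Random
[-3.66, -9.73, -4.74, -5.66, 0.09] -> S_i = Random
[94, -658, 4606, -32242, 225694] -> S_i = 94*-7^i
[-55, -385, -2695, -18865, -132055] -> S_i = -55*7^i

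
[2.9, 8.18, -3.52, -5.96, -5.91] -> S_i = Random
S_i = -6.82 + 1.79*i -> [-6.82, -5.03, -3.24, -1.45, 0.34]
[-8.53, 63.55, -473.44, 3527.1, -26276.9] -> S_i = -8.53*(-7.45)^i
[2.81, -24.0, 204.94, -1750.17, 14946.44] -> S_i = 2.81*(-8.54)^i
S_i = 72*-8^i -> [72, -576, 4608, -36864, 294912]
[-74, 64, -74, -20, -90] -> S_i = Random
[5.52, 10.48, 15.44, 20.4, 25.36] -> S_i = 5.52 + 4.96*i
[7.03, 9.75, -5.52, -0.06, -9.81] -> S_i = Random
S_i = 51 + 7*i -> [51, 58, 65, 72, 79]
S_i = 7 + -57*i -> [7, -50, -107, -164, -221]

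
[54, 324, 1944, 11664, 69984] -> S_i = 54*6^i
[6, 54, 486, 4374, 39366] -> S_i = 6*9^i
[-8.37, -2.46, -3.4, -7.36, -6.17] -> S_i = Random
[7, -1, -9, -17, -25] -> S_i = 7 + -8*i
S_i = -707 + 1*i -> [-707, -706, -705, -704, -703]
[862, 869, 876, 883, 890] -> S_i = 862 + 7*i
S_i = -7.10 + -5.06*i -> [-7.1, -12.16, -17.22, -22.28, -27.34]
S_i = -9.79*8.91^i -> [-9.79, -87.23, -777.21, -6924.94, -61701.19]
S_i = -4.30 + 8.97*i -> [-4.3, 4.67, 13.64, 22.61, 31.58]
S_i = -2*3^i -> [-2, -6, -18, -54, -162]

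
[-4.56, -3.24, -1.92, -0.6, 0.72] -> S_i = -4.56 + 1.32*i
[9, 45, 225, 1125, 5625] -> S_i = 9*5^i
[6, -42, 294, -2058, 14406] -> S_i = 6*-7^i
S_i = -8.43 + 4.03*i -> [-8.43, -4.4, -0.37, 3.66, 7.69]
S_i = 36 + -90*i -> [36, -54, -144, -234, -324]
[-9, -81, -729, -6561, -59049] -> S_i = -9*9^i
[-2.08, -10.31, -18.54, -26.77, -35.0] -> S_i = -2.08 + -8.23*i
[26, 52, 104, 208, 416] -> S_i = 26*2^i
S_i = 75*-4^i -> [75, -300, 1200, -4800, 19200]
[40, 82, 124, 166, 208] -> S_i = 40 + 42*i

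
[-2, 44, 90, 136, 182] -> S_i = -2 + 46*i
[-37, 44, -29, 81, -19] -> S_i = Random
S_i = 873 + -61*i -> [873, 812, 751, 690, 629]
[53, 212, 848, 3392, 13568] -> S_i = 53*4^i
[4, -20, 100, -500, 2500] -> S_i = 4*-5^i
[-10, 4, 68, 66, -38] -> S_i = Random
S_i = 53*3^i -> [53, 159, 477, 1431, 4293]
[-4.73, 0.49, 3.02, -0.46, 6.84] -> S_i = Random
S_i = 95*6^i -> [95, 570, 3420, 20520, 123120]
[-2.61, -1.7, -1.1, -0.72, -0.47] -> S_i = -2.61*0.65^i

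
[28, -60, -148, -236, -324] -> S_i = 28 + -88*i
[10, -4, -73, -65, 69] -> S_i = Random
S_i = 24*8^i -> [24, 192, 1536, 12288, 98304]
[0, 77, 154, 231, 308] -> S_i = 0 + 77*i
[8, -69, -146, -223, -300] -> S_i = 8 + -77*i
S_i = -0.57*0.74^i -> [-0.57, -0.42, -0.31, -0.23, -0.17]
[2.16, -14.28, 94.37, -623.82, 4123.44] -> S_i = 2.16*(-6.61)^i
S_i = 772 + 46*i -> [772, 818, 864, 910, 956]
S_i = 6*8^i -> [6, 48, 384, 3072, 24576]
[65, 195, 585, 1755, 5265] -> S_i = 65*3^i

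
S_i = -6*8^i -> [-6, -48, -384, -3072, -24576]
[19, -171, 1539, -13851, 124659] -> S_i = 19*-9^i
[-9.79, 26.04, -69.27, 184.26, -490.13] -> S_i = -9.79*(-2.66)^i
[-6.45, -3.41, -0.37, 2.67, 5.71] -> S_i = -6.45 + 3.04*i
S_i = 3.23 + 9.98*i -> [3.23, 13.21, 23.19, 33.17, 43.15]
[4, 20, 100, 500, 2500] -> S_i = 4*5^i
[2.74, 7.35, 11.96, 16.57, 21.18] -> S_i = 2.74 + 4.61*i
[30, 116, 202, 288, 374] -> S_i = 30 + 86*i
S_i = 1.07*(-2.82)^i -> [1.07, -3.02, 8.51, -24.0, 67.67]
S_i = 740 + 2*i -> [740, 742, 744, 746, 748]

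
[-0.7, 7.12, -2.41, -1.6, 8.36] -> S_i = Random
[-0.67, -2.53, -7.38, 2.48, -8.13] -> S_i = Random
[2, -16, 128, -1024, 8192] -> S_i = 2*-8^i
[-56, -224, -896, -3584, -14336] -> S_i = -56*4^i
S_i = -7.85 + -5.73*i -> [-7.85, -13.58, -19.31, -25.04, -30.77]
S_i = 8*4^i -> [8, 32, 128, 512, 2048]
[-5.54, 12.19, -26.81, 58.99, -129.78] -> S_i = -5.54*(-2.20)^i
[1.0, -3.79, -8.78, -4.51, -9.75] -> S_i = Random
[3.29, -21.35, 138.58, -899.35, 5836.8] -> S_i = 3.29*(-6.49)^i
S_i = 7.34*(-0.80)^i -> [7.34, -5.87, 4.7, -3.76, 3.01]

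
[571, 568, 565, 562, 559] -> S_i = 571 + -3*i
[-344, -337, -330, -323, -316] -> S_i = -344 + 7*i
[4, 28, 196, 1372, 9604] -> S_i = 4*7^i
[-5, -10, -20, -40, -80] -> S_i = -5*2^i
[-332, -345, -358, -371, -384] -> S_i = -332 + -13*i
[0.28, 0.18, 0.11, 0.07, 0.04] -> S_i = 0.28*0.63^i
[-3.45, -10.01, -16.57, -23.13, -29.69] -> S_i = -3.45 + -6.56*i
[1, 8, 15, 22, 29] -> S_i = 1 + 7*i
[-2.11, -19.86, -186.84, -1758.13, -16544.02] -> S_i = -2.11*9.41^i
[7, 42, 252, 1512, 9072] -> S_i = 7*6^i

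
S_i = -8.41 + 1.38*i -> [-8.41, -7.03, -5.65, -4.27, -2.89]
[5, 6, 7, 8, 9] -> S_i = 5 + 1*i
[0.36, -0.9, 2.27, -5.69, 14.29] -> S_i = 0.36*(-2.51)^i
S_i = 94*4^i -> [94, 376, 1504, 6016, 24064]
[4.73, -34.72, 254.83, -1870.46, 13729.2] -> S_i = 4.73*(-7.34)^i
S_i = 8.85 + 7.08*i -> [8.85, 15.93, 23.01, 30.09, 37.17]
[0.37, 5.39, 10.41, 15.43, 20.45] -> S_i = 0.37 + 5.02*i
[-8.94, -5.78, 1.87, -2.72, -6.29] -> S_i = Random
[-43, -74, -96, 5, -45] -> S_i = Random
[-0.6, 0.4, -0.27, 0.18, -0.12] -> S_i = -0.60*(-0.67)^i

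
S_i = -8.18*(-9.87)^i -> [-8.18, 80.74, -796.87, 7865.11, -77628.63]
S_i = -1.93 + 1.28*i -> [-1.93, -0.65, 0.63, 1.91, 3.19]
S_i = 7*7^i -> [7, 49, 343, 2401, 16807]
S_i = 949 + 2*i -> [949, 951, 953, 955, 957]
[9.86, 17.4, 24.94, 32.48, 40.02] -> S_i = 9.86 + 7.54*i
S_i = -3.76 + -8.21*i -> [-3.76, -11.97, -20.18, -28.39, -36.6]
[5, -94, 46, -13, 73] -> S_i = Random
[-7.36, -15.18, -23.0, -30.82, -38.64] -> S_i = -7.36 + -7.82*i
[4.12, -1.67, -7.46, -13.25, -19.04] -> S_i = 4.12 + -5.79*i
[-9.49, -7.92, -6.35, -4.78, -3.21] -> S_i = -9.49 + 1.57*i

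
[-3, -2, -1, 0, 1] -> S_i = -3 + 1*i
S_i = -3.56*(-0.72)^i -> [-3.56, 2.56, -1.85, 1.33, -0.96]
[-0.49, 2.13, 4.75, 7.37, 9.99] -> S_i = -0.49 + 2.62*i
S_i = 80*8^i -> [80, 640, 5120, 40960, 327680]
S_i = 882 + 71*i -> [882, 953, 1024, 1095, 1166]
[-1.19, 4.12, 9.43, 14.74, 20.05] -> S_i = -1.19 + 5.31*i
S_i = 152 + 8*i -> [152, 160, 168, 176, 184]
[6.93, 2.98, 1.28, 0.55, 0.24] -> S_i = 6.93*0.43^i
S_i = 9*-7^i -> [9, -63, 441, -3087, 21609]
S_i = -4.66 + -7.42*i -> [-4.66, -12.08, -19.5, -26.92, -34.34]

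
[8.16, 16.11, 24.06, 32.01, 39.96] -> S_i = 8.16 + 7.95*i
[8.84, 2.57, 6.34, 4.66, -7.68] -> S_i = Random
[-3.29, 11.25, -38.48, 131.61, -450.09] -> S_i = -3.29*(-3.42)^i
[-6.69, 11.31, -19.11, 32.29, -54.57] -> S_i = -6.69*(-1.69)^i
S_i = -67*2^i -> [-67, -134, -268, -536, -1072]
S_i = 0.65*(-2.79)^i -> [0.65, -1.81, 5.06, -14.12, 39.38]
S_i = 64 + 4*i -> [64, 68, 72, 76, 80]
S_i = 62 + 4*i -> [62, 66, 70, 74, 78]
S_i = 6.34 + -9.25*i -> [6.34, -2.91, -12.16, -21.41, -30.66]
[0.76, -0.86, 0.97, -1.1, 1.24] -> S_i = 0.76*(-1.13)^i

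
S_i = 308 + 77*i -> [308, 385, 462, 539, 616]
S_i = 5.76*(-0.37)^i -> [5.76, -2.13, 0.79, -0.29, 0.11]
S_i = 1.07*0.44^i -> [1.07, 0.47, 0.21, 0.09, 0.04]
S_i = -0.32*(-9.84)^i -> [-0.32, 3.15, -30.98, 304.88, -3000.06]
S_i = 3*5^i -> [3, 15, 75, 375, 1875]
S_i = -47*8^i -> [-47, -376, -3008, -24064, -192512]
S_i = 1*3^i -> [1, 3, 9, 27, 81]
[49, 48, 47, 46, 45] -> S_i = 49 + -1*i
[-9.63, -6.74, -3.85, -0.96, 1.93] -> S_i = -9.63 + 2.89*i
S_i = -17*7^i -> [-17, -119, -833, -5831, -40817]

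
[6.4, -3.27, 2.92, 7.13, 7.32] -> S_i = Random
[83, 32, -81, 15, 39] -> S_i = Random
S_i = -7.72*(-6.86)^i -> [-7.72, 52.96, -363.3, 2492.24, -17096.76]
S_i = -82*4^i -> [-82, -328, -1312, -5248, -20992]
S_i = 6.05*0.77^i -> [6.05, 4.66, 3.59, 2.76, 2.13]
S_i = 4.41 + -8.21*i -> [4.41, -3.8, -12.01, -20.22, -28.43]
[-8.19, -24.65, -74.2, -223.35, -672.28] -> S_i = -8.19*3.01^i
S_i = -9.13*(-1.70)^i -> [-9.13, 15.52, -26.39, 44.86, -76.25]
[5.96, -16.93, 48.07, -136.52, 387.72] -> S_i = 5.96*(-2.84)^i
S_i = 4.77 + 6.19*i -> [4.77, 10.96, 17.15, 23.34, 29.53]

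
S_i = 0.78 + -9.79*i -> [0.78, -9.01, -18.8, -28.59, -38.38]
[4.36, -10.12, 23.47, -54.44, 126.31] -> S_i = 4.36*(-2.32)^i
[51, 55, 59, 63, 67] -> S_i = 51 + 4*i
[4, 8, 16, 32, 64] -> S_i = 4*2^i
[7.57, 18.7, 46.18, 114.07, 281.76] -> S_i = 7.57*2.47^i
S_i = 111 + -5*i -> [111, 106, 101, 96, 91]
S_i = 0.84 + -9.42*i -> [0.84, -8.58, -18.0, -27.42, -36.84]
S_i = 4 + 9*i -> [4, 13, 22, 31, 40]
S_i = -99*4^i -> [-99, -396, -1584, -6336, -25344]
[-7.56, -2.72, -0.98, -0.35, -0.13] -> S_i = -7.56*0.36^i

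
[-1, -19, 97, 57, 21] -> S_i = Random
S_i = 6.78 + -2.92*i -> [6.78, 3.86, 0.94, -1.98, -4.9]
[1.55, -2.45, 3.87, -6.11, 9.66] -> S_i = 1.55*(-1.58)^i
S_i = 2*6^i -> [2, 12, 72, 432, 2592]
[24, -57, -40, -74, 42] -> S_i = Random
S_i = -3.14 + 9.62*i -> [-3.14, 6.48, 16.1, 25.72, 35.34]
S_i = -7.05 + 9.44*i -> [-7.05, 2.39, 11.83, 21.27, 30.71]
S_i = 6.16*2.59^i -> [6.16, 15.95, 41.32, 107.02, 277.19]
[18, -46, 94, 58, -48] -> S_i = Random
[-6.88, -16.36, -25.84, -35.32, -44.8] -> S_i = -6.88 + -9.48*i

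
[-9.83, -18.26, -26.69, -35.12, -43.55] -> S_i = -9.83 + -8.43*i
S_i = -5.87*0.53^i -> [-5.87, -3.11, -1.65, -0.87, -0.46]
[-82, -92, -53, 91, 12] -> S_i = Random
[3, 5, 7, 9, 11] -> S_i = 3 + 2*i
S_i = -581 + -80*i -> [-581, -661, -741, -821, -901]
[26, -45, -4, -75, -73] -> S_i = Random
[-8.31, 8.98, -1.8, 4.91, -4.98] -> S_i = Random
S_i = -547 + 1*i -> [-547, -546, -545, -544, -543]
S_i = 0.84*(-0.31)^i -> [0.84, -0.26, 0.08, -0.03, 0.01]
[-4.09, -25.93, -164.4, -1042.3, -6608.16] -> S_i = -4.09*6.34^i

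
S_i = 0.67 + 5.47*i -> [0.67, 6.14, 11.61, 17.08, 22.55]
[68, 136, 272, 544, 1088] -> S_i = 68*2^i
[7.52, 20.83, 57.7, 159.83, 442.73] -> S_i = 7.52*2.77^i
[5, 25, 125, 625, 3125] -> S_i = 5*5^i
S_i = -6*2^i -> [-6, -12, -24, -48, -96]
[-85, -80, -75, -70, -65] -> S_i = -85 + 5*i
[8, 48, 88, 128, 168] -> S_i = 8 + 40*i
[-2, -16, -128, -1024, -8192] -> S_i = -2*8^i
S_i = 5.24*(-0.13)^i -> [5.24, -0.68, 0.09, -0.01, 0.0]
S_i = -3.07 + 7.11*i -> [-3.07, 4.04, 11.15, 18.26, 25.37]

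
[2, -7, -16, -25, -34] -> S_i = 2 + -9*i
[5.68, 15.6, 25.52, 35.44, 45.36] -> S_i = 5.68 + 9.92*i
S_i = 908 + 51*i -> [908, 959, 1010, 1061, 1112]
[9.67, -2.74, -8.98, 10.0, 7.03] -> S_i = Random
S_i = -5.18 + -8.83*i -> [-5.18, -14.01, -22.84, -31.67, -40.5]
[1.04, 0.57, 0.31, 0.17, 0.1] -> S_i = 1.04*0.55^i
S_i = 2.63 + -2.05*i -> [2.63, 0.58, -1.47, -3.52, -5.57]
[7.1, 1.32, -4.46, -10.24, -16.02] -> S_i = 7.10 + -5.78*i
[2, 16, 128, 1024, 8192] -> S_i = 2*8^i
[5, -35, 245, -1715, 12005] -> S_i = 5*-7^i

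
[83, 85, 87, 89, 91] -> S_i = 83 + 2*i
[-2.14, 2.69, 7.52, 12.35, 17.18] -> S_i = -2.14 + 4.83*i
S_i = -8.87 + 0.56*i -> [-8.87, -8.31, -7.75, -7.19, -6.63]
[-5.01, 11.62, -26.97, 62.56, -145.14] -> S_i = -5.01*(-2.32)^i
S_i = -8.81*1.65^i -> [-8.81, -14.54, -23.99, -39.58, -65.3]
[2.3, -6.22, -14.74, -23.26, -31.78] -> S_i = 2.30 + -8.52*i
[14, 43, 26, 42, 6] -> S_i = Random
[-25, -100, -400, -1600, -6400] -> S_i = -25*4^i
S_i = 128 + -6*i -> [128, 122, 116, 110, 104]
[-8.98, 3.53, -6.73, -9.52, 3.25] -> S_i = Random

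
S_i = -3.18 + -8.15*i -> [-3.18, -11.33, -19.48, -27.63, -35.78]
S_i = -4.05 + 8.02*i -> [-4.05, 3.97, 11.99, 20.01, 28.03]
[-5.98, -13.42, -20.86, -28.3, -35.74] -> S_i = -5.98 + -7.44*i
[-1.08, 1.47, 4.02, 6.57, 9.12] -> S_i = -1.08 + 2.55*i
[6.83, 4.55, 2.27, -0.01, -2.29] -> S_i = 6.83 + -2.28*i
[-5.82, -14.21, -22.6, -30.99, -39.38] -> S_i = -5.82 + -8.39*i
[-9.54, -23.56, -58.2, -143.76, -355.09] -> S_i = -9.54*2.47^i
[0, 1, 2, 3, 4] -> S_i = 0 + 1*i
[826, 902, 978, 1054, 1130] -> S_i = 826 + 76*i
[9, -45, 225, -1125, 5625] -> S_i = 9*-5^i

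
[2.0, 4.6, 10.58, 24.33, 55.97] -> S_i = 2.00*2.30^i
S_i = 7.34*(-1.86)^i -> [7.34, -13.65, 25.39, -47.23, 87.85]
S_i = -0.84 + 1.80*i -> [-0.84, 0.96, 2.76, 4.56, 6.36]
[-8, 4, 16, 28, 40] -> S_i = -8 + 12*i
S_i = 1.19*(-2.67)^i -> [1.19, -3.18, 8.48, -22.65, 60.48]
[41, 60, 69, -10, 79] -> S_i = Random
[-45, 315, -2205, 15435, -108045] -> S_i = -45*-7^i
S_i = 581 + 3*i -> [581, 584, 587, 590, 593]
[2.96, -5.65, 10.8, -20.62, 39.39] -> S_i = 2.96*(-1.91)^i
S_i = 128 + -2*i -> [128, 126, 124, 122, 120]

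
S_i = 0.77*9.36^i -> [0.77, 7.21, 67.46, 631.42, 5910.09]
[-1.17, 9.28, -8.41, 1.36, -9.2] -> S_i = Random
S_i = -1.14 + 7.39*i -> [-1.14, 6.25, 13.64, 21.03, 28.42]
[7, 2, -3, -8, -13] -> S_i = 7 + -5*i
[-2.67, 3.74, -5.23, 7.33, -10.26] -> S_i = -2.67*(-1.40)^i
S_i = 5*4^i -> [5, 20, 80, 320, 1280]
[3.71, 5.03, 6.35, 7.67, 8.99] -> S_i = 3.71 + 1.32*i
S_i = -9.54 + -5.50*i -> [-9.54, -15.04, -20.54, -26.04, -31.54]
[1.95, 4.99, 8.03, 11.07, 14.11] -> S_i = 1.95 + 3.04*i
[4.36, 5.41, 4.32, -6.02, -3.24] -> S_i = Random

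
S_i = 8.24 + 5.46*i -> [8.24, 13.7, 19.16, 24.62, 30.08]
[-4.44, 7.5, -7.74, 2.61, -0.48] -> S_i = Random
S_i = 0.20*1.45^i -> [0.2, 0.29, 0.42, 0.61, 0.88]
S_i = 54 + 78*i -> [54, 132, 210, 288, 366]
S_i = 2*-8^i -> [2, -16, 128, -1024, 8192]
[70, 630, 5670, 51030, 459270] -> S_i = 70*9^i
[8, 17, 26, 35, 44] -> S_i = 8 + 9*i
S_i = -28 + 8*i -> [-28, -20, -12, -4, 4]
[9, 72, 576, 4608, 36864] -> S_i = 9*8^i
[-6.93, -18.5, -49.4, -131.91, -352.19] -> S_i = -6.93*2.67^i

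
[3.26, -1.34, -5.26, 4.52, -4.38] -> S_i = Random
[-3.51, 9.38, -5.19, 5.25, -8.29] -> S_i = Random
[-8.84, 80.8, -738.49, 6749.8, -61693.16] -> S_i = -8.84*(-9.14)^i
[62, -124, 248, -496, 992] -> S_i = 62*-2^i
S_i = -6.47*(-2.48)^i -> [-6.47, 16.05, -39.79, 98.69, -244.74]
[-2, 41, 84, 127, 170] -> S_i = -2 + 43*i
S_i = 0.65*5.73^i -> [0.65, 3.72, 21.34, 122.29, 700.7]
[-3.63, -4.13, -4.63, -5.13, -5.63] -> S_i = -3.63 + -0.50*i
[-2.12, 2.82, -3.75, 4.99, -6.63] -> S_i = -2.12*(-1.33)^i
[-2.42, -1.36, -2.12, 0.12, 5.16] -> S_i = Random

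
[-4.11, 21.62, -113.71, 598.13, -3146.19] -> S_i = -4.11*(-5.26)^i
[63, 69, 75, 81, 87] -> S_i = 63 + 6*i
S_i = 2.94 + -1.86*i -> [2.94, 1.08, -0.78, -2.64, -4.5]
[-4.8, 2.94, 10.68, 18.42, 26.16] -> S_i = -4.80 + 7.74*i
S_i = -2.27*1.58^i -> [-2.27, -3.59, -5.67, -8.95, -14.15]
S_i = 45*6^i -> [45, 270, 1620, 9720, 58320]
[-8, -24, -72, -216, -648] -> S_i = -8*3^i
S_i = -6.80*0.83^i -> [-6.8, -5.64, -4.68, -3.89, -3.23]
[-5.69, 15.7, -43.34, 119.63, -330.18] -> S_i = -5.69*(-2.76)^i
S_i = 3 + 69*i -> [3, 72, 141, 210, 279]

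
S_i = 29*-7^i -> [29, -203, 1421, -9947, 69629]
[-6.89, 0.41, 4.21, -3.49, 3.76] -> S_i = Random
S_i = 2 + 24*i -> [2, 26, 50, 74, 98]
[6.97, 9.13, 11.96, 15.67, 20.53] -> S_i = 6.97*1.31^i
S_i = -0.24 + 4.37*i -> [-0.24, 4.13, 8.5, 12.87, 17.24]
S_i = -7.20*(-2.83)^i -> [-7.2, 20.38, -57.66, 163.19, -461.83]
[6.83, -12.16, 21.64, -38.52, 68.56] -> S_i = 6.83*(-1.78)^i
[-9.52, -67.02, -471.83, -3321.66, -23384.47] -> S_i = -9.52*7.04^i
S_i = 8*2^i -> [8, 16, 32, 64, 128]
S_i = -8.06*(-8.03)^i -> [-8.06, 64.72, -519.72, 4173.32, -33511.76]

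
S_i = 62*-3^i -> [62, -186, 558, -1674, 5022]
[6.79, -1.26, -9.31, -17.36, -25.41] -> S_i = 6.79 + -8.05*i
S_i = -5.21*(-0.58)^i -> [-5.21, 3.02, -1.75, 1.02, -0.59]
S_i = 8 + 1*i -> [8, 9, 10, 11, 12]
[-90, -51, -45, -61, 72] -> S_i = Random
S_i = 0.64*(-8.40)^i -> [0.64, -5.38, 45.16, -379.33, 3186.38]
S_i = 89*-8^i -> [89, -712, 5696, -45568, 364544]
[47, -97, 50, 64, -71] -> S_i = Random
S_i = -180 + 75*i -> [-180, -105, -30, 45, 120]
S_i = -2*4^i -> [-2, -8, -32, -128, -512]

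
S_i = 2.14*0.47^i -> [2.14, 1.01, 0.47, 0.22, 0.1]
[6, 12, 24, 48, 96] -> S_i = 6*2^i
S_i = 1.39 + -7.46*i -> [1.39, -6.07, -13.53, -20.99, -28.45]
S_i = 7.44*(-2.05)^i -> [7.44, -15.25, 31.27, -64.1, 131.4]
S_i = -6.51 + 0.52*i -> [-6.51, -5.99, -5.47, -4.95, -4.43]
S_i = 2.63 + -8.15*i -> [2.63, -5.52, -13.67, -21.82, -29.97]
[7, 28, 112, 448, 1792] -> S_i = 7*4^i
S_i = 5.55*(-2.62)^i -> [5.55, -14.54, 38.1, -99.82, 261.52]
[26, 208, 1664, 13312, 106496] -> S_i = 26*8^i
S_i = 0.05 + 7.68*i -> [0.05, 7.73, 15.41, 23.09, 30.77]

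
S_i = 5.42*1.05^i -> [5.42, 5.69, 5.98, 6.27, 6.59]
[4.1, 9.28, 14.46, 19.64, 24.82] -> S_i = 4.10 + 5.18*i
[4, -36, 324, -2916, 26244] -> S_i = 4*-9^i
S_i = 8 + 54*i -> [8, 62, 116, 170, 224]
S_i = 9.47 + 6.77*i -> [9.47, 16.24, 23.01, 29.78, 36.55]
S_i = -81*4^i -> [-81, -324, -1296, -5184, -20736]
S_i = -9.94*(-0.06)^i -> [-9.94, 0.6, -0.04, 0.0, -0.0]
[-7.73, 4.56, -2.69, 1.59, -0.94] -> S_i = -7.73*(-0.59)^i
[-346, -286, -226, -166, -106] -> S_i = -346 + 60*i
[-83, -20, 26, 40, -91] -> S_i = Random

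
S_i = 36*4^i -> [36, 144, 576, 2304, 9216]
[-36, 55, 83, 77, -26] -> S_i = Random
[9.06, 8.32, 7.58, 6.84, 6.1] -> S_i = 9.06 + -0.74*i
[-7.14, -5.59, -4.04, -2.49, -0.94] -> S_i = -7.14 + 1.55*i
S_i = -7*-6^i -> [-7, 42, -252, 1512, -9072]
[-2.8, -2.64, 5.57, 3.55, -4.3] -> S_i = Random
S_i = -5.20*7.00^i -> [-5.2, -36.4, -254.8, -1783.6, -12485.2]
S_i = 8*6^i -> [8, 48, 288, 1728, 10368]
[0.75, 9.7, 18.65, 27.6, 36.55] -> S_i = 0.75 + 8.95*i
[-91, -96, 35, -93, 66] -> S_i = Random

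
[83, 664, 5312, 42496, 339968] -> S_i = 83*8^i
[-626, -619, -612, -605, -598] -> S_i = -626 + 7*i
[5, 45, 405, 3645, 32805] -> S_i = 5*9^i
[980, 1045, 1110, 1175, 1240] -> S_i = 980 + 65*i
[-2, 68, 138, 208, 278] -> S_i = -2 + 70*i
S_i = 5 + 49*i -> [5, 54, 103, 152, 201]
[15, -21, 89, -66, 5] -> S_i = Random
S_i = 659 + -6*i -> [659, 653, 647, 641, 635]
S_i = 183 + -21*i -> [183, 162, 141, 120, 99]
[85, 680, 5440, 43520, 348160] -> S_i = 85*8^i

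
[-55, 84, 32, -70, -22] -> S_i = Random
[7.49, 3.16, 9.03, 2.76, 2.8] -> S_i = Random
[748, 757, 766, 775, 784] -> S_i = 748 + 9*i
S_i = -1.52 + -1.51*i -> [-1.52, -3.03, -4.54, -6.05, -7.56]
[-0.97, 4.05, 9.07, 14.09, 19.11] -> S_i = -0.97 + 5.02*i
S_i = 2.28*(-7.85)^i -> [2.28, -17.9, 140.5, -1102.92, 8657.92]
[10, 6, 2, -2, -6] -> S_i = 10 + -4*i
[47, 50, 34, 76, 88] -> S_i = Random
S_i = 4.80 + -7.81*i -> [4.8, -3.01, -10.82, -18.63, -26.44]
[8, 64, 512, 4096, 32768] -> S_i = 8*8^i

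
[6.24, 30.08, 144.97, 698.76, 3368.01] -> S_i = 6.24*4.82^i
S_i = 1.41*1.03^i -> [1.41, 1.45, 1.5, 1.54, 1.59]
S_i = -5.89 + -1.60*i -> [-5.89, -7.49, -9.09, -10.69, -12.29]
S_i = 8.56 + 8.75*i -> [8.56, 17.31, 26.06, 34.81, 43.56]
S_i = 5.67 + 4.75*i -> [5.67, 10.42, 15.17, 19.92, 24.67]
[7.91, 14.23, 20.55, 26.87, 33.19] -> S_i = 7.91 + 6.32*i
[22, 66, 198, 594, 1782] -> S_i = 22*3^i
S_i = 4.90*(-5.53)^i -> [4.9, -27.1, 149.85, -828.65, 4582.44]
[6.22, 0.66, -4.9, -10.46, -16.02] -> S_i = 6.22 + -5.56*i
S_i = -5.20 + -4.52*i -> [-5.2, -9.72, -14.24, -18.76, -23.28]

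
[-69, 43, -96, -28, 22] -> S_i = Random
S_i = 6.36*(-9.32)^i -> [6.36, -59.28, 552.44, -5148.79, 47986.69]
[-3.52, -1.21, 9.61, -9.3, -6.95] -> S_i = Random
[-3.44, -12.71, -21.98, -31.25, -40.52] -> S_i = -3.44 + -9.27*i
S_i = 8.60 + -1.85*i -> [8.6, 6.75, 4.9, 3.05, 1.2]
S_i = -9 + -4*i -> [-9, -13, -17, -21, -25]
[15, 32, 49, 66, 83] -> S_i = 15 + 17*i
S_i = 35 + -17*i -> [35, 18, 1, -16, -33]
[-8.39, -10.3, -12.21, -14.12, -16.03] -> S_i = -8.39 + -1.91*i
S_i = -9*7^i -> [-9, -63, -441, -3087, -21609]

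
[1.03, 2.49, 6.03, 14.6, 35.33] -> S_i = 1.03*2.42^i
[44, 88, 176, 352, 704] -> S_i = 44*2^i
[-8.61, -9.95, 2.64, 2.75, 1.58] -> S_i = Random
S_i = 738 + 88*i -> [738, 826, 914, 1002, 1090]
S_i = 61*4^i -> [61, 244, 976, 3904, 15616]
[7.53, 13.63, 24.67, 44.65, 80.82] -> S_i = 7.53*1.81^i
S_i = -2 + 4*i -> [-2, 2, 6, 10, 14]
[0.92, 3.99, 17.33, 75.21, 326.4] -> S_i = 0.92*4.34^i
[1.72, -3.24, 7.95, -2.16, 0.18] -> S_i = Random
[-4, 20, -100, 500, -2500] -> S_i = -4*-5^i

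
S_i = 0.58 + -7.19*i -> [0.58, -6.61, -13.8, -20.99, -28.18]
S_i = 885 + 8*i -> [885, 893, 901, 909, 917]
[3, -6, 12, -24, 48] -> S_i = 3*-2^i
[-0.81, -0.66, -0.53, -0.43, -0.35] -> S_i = -0.81*0.81^i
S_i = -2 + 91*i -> [-2, 89, 180, 271, 362]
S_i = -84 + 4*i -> [-84, -80, -76, -72, -68]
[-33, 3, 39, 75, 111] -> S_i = -33 + 36*i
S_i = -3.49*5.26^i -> [-3.49, -18.36, -96.56, -507.91, -2671.58]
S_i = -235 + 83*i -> [-235, -152, -69, 14, 97]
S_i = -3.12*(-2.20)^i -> [-3.12, 6.86, -15.1, 33.22, -73.09]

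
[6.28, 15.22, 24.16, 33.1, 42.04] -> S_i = 6.28 + 8.94*i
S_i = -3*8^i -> [-3, -24, -192, -1536, -12288]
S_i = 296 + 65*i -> [296, 361, 426, 491, 556]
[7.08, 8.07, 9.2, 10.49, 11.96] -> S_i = 7.08*1.14^i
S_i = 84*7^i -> [84, 588, 4116, 28812, 201684]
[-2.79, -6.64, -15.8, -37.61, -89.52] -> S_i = -2.79*2.38^i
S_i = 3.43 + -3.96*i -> [3.43, -0.53, -4.49, -8.45, -12.41]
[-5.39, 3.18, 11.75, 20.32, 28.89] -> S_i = -5.39 + 8.57*i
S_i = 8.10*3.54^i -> [8.1, 28.67, 101.51, 359.33, 1272.03]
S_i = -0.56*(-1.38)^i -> [-0.56, 0.77, -1.07, 1.47, -2.03]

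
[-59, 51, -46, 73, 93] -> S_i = Random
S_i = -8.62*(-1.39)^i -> [-8.62, 11.98, -16.65, 23.15, -32.18]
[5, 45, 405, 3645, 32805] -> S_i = 5*9^i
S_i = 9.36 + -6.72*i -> [9.36, 2.64, -4.08, -10.8, -17.52]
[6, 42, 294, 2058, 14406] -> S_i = 6*7^i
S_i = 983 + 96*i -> [983, 1079, 1175, 1271, 1367]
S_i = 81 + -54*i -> [81, 27, -27, -81, -135]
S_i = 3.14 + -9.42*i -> [3.14, -6.28, -15.7, -25.12, -34.54]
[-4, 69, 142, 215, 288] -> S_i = -4 + 73*i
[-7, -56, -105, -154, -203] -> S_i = -7 + -49*i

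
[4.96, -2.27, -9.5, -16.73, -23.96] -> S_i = 4.96 + -7.23*i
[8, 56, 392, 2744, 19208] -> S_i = 8*7^i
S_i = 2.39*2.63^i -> [2.39, 6.29, 16.53, 43.48, 114.35]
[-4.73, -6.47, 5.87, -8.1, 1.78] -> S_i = Random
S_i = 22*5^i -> [22, 110, 550, 2750, 13750]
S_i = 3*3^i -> [3, 9, 27, 81, 243]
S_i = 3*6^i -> [3, 18, 108, 648, 3888]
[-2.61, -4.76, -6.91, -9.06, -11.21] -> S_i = -2.61 + -2.15*i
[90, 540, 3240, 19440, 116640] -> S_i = 90*6^i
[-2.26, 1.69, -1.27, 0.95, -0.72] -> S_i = -2.26*(-0.75)^i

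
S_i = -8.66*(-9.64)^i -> [-8.66, 83.48, -804.77, 7757.99, -74786.99]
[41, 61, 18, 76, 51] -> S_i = Random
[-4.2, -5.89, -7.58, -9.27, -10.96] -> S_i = -4.20 + -1.69*i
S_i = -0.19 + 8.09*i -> [-0.19, 7.9, 15.99, 24.08, 32.17]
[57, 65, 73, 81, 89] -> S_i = 57 + 8*i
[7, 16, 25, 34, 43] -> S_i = 7 + 9*i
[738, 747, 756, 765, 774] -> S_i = 738 + 9*i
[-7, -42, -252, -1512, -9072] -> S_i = -7*6^i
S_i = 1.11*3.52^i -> [1.11, 3.91, 13.75, 48.41, 170.41]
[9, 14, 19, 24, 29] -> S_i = 9 + 5*i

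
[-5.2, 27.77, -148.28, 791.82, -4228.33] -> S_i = -5.20*(-5.34)^i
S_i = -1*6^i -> [-1, -6, -36, -216, -1296]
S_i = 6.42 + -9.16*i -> [6.42, -2.74, -11.9, -21.06, -30.22]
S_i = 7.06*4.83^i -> [7.06, 34.1, 164.7, 795.51, 3842.32]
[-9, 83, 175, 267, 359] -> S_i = -9 + 92*i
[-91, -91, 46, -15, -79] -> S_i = Random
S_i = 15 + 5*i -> [15, 20, 25, 30, 35]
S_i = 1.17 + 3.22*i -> [1.17, 4.39, 7.61, 10.83, 14.05]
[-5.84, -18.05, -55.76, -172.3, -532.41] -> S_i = -5.84*3.09^i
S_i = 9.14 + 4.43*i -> [9.14, 13.57, 18.0, 22.43, 26.86]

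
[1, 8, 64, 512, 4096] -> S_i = 1*8^i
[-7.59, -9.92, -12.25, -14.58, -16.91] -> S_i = -7.59 + -2.33*i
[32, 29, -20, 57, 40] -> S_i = Random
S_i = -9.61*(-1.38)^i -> [-9.61, 13.26, -18.3, 25.26, -34.85]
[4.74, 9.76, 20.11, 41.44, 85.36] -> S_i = 4.74*2.06^i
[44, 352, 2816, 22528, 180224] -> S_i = 44*8^i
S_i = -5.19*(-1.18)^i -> [-5.19, 6.12, -7.23, 8.53, -10.06]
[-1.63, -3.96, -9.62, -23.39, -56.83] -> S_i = -1.63*2.43^i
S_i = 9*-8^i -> [9, -72, 576, -4608, 36864]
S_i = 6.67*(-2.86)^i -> [6.67, -19.08, 54.56, -156.04, 446.26]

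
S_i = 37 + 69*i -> [37, 106, 175, 244, 313]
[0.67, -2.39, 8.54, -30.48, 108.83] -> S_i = 0.67*(-3.57)^i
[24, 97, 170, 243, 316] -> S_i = 24 + 73*i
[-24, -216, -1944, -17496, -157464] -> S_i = -24*9^i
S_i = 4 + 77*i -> [4, 81, 158, 235, 312]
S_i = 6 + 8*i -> [6, 14, 22, 30, 38]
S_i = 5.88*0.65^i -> [5.88, 3.82, 2.48, 1.61, 1.05]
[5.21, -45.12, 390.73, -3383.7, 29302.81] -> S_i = 5.21*(-8.66)^i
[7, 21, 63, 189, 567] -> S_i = 7*3^i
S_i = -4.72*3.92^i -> [-4.72, -18.5, -72.53, -284.32, -1114.52]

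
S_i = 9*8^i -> [9, 72, 576, 4608, 36864]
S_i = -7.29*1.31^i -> [-7.29, -9.55, -12.51, -16.39, -21.47]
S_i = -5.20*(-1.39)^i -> [-5.2, 7.23, -10.05, 13.97, -19.41]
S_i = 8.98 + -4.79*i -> [8.98, 4.19, -0.6, -5.39, -10.18]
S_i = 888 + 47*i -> [888, 935, 982, 1029, 1076]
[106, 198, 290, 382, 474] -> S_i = 106 + 92*i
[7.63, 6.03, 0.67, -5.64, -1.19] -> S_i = Random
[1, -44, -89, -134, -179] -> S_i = 1 + -45*i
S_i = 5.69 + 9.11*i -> [5.69, 14.8, 23.91, 33.02, 42.13]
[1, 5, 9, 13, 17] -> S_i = 1 + 4*i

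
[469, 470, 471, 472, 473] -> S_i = 469 + 1*i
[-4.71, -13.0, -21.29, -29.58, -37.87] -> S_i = -4.71 + -8.29*i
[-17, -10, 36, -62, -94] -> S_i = Random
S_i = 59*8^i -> [59, 472, 3776, 30208, 241664]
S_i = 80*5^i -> [80, 400, 2000, 10000, 50000]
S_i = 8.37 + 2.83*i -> [8.37, 11.2, 14.03, 16.86, 19.69]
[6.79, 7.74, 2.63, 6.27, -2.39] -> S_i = Random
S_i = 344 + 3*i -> [344, 347, 350, 353, 356]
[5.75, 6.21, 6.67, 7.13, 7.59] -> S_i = 5.75 + 0.46*i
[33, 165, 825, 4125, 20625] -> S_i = 33*5^i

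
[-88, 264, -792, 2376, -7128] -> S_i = -88*-3^i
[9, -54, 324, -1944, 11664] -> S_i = 9*-6^i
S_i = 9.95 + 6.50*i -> [9.95, 16.45, 22.95, 29.45, 35.95]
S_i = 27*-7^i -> [27, -189, 1323, -9261, 64827]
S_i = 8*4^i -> [8, 32, 128, 512, 2048]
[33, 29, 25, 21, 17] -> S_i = 33 + -4*i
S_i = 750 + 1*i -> [750, 751, 752, 753, 754]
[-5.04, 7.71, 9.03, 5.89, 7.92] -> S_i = Random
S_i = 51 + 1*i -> [51, 52, 53, 54, 55]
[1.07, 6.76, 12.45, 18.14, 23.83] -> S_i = 1.07 + 5.69*i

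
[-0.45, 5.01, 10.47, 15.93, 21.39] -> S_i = -0.45 + 5.46*i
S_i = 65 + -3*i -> [65, 62, 59, 56, 53]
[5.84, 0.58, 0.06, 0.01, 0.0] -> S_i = 5.84*0.10^i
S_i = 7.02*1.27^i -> [7.02, 8.92, 11.32, 14.38, 18.26]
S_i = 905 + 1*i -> [905, 906, 907, 908, 909]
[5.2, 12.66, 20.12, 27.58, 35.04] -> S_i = 5.20 + 7.46*i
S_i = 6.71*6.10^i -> [6.71, 40.93, 249.68, 1523.04, 9290.56]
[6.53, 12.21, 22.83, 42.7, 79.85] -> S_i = 6.53*1.87^i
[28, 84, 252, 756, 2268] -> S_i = 28*3^i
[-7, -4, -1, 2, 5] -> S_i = -7 + 3*i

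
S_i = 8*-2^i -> [8, -16, 32, -64, 128]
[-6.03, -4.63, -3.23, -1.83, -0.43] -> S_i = -6.03 + 1.40*i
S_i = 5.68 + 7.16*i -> [5.68, 12.84, 20.0, 27.16, 34.32]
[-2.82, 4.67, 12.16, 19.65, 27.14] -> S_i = -2.82 + 7.49*i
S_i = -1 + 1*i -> [-1, 0, 1, 2, 3]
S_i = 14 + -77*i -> [14, -63, -140, -217, -294]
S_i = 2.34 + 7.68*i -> [2.34, 10.02, 17.7, 25.38, 33.06]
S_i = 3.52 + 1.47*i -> [3.52, 4.99, 6.46, 7.93, 9.4]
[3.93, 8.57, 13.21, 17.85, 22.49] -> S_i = 3.93 + 4.64*i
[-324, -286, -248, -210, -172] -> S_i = -324 + 38*i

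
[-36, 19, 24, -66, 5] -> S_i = Random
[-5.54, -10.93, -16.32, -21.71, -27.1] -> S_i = -5.54 + -5.39*i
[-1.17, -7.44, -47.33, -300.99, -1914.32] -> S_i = -1.17*6.36^i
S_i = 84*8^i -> [84, 672, 5376, 43008, 344064]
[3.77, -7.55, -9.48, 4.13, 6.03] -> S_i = Random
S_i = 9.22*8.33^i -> [9.22, 76.8, 639.77, 5329.25, 44392.64]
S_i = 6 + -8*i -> [6, -2, -10, -18, -26]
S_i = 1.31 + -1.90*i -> [1.31, -0.59, -2.49, -4.39, -6.29]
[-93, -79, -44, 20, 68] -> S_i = Random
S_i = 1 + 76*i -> [1, 77, 153, 229, 305]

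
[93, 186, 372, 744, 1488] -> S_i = 93*2^i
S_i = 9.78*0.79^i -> [9.78, 7.73, 6.1, 4.82, 3.81]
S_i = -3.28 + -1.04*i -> [-3.28, -4.32, -5.36, -6.4, -7.44]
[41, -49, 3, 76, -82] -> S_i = Random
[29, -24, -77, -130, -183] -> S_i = 29 + -53*i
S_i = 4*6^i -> [4, 24, 144, 864, 5184]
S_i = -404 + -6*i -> [-404, -410, -416, -422, -428]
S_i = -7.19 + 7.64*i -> [-7.19, 0.45, 8.09, 15.73, 23.37]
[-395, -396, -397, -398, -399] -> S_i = -395 + -1*i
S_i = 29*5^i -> [29, 145, 725, 3625, 18125]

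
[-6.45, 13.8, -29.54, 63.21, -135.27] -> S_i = -6.45*(-2.14)^i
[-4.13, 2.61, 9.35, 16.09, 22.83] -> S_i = -4.13 + 6.74*i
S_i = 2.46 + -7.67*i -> [2.46, -5.21, -12.88, -20.55, -28.22]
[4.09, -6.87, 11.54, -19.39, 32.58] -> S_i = 4.09*(-1.68)^i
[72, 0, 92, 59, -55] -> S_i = Random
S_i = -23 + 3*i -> [-23, -20, -17, -14, -11]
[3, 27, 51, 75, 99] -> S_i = 3 + 24*i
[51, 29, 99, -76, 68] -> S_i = Random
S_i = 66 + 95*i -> [66, 161, 256, 351, 446]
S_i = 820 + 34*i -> [820, 854, 888, 922, 956]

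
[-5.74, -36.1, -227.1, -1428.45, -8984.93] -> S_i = -5.74*6.29^i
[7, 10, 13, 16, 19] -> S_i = 7 + 3*i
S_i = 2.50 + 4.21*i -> [2.5, 6.71, 10.92, 15.13, 19.34]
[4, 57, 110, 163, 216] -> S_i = 4 + 53*i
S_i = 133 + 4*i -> [133, 137, 141, 145, 149]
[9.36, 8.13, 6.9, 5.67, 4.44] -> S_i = 9.36 + -1.23*i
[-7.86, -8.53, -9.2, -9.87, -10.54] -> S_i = -7.86 + -0.67*i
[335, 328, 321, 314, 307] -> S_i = 335 + -7*i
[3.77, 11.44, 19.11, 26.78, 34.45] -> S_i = 3.77 + 7.67*i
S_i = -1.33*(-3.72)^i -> [-1.33, 4.95, -18.41, 68.47, -254.7]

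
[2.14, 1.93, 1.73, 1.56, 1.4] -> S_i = 2.14*0.90^i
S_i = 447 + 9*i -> [447, 456, 465, 474, 483]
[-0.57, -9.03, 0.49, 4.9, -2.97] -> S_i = Random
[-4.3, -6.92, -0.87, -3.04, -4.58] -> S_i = Random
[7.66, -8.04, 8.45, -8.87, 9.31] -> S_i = 7.66*(-1.05)^i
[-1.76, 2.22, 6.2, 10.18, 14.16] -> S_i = -1.76 + 3.98*i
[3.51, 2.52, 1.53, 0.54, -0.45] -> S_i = 3.51 + -0.99*i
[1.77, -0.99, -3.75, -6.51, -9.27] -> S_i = 1.77 + -2.76*i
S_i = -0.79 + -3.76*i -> [-0.79, -4.55, -8.31, -12.07, -15.83]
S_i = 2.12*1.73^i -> [2.12, 3.67, 6.34, 10.98, 18.99]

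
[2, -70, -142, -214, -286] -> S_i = 2 + -72*i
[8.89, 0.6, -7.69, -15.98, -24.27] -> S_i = 8.89 + -8.29*i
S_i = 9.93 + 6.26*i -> [9.93, 16.19, 22.45, 28.71, 34.97]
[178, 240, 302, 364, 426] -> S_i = 178 + 62*i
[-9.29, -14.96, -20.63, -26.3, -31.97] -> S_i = -9.29 + -5.67*i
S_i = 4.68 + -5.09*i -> [4.68, -0.41, -5.5, -10.59, -15.68]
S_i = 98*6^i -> [98, 588, 3528, 21168, 127008]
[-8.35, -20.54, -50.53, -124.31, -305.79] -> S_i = -8.35*2.46^i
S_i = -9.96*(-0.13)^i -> [-9.96, 1.29, -0.17, 0.02, -0.0]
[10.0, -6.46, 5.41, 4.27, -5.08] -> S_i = Random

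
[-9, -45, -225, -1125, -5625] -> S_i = -9*5^i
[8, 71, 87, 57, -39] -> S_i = Random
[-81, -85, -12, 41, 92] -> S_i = Random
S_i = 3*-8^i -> [3, -24, 192, -1536, 12288]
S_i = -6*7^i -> [-6, -42, -294, -2058, -14406]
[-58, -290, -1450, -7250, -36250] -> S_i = -58*5^i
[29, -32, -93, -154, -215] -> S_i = 29 + -61*i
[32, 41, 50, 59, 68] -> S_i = 32 + 9*i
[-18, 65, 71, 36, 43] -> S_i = Random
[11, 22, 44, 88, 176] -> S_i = 11*2^i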